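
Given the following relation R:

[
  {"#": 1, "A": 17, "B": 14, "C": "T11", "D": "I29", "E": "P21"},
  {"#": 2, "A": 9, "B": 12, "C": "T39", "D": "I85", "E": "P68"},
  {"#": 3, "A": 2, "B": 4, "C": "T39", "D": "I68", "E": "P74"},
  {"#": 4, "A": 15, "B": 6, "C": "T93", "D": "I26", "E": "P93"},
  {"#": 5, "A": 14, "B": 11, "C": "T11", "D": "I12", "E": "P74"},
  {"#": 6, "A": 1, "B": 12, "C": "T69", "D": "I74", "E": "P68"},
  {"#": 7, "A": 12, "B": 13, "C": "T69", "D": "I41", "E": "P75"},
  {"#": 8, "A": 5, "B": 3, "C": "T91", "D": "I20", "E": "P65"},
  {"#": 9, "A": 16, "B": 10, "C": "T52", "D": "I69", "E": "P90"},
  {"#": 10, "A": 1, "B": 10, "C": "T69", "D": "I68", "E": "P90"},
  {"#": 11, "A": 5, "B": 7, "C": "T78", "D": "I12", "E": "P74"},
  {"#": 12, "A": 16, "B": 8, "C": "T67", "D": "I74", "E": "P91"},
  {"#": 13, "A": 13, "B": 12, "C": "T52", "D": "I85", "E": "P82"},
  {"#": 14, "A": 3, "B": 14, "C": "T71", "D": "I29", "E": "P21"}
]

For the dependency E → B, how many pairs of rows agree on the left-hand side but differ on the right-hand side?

E=P21: all 2 rows agree on B — 0 pairs.
E=P68: all 2 rows agree on B — 0 pairs.
E=P74: violating pairs (3,5), (3,11), (5,11) — 3 pairs.
E=P90: all 2 rows agree on B — 0 pairs.

3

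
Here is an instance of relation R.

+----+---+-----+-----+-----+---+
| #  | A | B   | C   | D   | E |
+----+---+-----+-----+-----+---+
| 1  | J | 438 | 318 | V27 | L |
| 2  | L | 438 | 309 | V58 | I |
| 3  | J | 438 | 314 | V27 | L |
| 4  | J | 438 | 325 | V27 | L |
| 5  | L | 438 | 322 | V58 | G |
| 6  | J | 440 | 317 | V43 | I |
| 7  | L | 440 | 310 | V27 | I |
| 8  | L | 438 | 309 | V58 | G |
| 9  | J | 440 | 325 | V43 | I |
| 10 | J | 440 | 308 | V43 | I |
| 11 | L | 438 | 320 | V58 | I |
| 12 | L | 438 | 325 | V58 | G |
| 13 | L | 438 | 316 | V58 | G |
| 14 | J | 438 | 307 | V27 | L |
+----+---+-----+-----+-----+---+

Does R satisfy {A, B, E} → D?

Yes

(A=J, B=438, E=L): rows 1, 3, 4, 14 → D = V27, V27, V27, V27 ✓
(A=L, B=438, E=I): rows 2, 11 → D = V58, V58 ✓
(A=L, B=438, E=G): rows 5, 8, 12, 13 → D = V58, V58, V58, V58 ✓
(A=J, B=440, E=I): rows 6, 9, 10 → D = V43, V43, V43 ✓
(A=L, B=440, E=I): row 7 → D = V27 ✓
Every {A, B, E} value is associated with a single D value, so {A, B, E} → D holds.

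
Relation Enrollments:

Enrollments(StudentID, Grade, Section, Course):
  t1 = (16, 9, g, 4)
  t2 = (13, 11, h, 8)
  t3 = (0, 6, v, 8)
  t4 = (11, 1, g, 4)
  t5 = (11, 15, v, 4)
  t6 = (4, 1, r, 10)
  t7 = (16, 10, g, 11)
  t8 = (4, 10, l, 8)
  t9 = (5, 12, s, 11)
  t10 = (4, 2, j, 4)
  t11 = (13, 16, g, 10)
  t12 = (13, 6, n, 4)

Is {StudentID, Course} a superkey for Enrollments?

Rows 4 and 5 have the same {StudentID, Course} value (StudentID=11, Course=4) but are distinct tuples, so {StudentID, Course} does not determine every attribute — not a superkey.

No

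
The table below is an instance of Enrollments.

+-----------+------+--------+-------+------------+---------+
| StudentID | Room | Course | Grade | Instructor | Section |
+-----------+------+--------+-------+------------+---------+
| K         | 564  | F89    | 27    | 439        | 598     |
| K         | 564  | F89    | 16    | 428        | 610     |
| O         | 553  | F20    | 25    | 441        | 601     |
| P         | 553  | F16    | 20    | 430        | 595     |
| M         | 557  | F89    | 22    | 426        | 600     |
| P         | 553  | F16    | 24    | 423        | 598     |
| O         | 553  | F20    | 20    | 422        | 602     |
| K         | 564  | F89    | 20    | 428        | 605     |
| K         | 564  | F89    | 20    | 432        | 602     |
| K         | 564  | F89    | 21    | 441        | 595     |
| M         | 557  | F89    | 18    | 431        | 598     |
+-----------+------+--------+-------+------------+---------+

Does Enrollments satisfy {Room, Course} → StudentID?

(Room=564, Course=F89): 5 rows → StudentID = K, K, K, K, K ✓
(Room=553, Course=F20): 2 rows → StudentID = O, O ✓
(Room=553, Course=F16): 2 rows → StudentID = P, P ✓
(Room=557, Course=F89): 2 rows → StudentID = M, M ✓
Every {Room, Course} value is associated with a single StudentID value, so {Room, Course} → StudentID holds.

Yes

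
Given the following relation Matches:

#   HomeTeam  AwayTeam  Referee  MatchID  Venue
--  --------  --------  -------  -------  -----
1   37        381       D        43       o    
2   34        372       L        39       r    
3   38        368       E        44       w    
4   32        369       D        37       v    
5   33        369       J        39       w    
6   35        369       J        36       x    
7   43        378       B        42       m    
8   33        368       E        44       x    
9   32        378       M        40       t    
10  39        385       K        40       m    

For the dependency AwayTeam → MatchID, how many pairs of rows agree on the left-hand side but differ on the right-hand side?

4

AwayTeam=368: all 2 rows agree on MatchID — 0 pairs.
AwayTeam=369: violating pairs (4,5), (4,6), (5,6) — 3 pairs.
AwayTeam=378: violating pairs (7,9) — 1 pair.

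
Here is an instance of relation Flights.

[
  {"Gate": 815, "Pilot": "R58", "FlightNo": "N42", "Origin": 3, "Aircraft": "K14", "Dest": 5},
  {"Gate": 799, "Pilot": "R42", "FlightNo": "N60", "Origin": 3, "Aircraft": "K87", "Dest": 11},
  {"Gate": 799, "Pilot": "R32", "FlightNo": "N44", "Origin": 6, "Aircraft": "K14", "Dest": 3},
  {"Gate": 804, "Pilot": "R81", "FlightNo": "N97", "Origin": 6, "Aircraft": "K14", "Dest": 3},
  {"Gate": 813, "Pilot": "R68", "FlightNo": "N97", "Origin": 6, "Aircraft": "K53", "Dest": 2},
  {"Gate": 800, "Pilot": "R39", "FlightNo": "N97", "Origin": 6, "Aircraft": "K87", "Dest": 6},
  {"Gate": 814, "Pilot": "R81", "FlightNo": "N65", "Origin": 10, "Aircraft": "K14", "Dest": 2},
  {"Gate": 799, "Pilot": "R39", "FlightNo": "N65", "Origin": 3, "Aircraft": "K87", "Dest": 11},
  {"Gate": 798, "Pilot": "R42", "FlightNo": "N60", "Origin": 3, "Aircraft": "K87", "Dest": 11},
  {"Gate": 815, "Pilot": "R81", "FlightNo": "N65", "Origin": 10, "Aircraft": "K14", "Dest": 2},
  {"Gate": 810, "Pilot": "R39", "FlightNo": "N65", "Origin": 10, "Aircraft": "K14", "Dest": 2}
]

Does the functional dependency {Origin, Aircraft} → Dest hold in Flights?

Yes

(Origin=3, Aircraft=K14): 1 row → Dest = 5 ✓
(Origin=3, Aircraft=K87): 3 rows → Dest = 11, 11, 11 ✓
(Origin=6, Aircraft=K14): 2 rows → Dest = 3, 3 ✓
(Origin=6, Aircraft=K53): 1 row → Dest = 2 ✓
(Origin=6, Aircraft=K87): 1 row → Dest = 6 ✓
(Origin=10, Aircraft=K14): 3 rows → Dest = 2, 2, 2 ✓
Every {Origin, Aircraft} value is associated with a single Dest value, so {Origin, Aircraft} → Dest holds.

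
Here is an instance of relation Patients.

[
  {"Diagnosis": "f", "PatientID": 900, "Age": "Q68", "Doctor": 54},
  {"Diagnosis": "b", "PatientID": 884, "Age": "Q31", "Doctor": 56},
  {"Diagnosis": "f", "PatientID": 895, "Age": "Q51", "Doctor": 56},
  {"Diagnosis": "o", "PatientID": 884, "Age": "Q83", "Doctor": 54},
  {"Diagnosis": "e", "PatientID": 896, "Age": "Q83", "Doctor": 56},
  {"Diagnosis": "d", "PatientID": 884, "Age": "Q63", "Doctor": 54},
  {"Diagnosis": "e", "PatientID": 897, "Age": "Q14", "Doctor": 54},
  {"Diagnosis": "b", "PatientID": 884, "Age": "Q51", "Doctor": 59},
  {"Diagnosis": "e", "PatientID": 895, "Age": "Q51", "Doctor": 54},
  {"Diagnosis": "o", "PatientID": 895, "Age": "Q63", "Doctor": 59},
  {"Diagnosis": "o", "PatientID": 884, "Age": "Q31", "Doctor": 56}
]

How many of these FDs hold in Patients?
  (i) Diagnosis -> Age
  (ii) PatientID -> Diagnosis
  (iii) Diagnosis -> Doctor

(i) Diagnosis -> Age: Diagnosis=f: 2 rows → Age takes values {Q68, Q51} — violation; Diagnosis=b: 2 rows → Age takes values {Q31, Q51} — violation; Diagnosis=o: 3 rows → Age takes values {Q83, Q63, Q31} — violation; Diagnosis=e: 3 rows → Age takes values {Q83, Q14, Q51} — violation — fails.
(ii) PatientID -> Diagnosis: PatientID=884: 5 rows → Diagnosis takes values {b, o, d} — violation; PatientID=895: 3 rows → Diagnosis takes values {f, e, o} — violation — fails.
(iii) Diagnosis -> Doctor: Diagnosis=f: 2 rows → Doctor takes values {54, 56} — violation; Diagnosis=b: 2 rows → Doctor takes values {56, 59} — violation; Diagnosis=o: 3 rows → Doctor takes values {54, 59, 56} — violation; Diagnosis=e: 3 rows → Doctor takes values {56, 54} — violation — fails.
None of the 3 dependencies hold.

0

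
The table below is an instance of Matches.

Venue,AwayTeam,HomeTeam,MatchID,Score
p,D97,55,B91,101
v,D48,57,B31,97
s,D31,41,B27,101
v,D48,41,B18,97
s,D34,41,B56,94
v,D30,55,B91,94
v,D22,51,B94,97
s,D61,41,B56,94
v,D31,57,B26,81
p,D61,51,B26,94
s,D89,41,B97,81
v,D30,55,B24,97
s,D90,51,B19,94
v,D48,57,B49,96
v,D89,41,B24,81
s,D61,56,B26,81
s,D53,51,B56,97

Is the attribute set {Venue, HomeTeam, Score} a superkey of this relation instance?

Two distinct rows share (Venue=s, HomeTeam=41, Score=94), so {Venue, HomeTeam, Score} does not determine every attribute — not a superkey.

No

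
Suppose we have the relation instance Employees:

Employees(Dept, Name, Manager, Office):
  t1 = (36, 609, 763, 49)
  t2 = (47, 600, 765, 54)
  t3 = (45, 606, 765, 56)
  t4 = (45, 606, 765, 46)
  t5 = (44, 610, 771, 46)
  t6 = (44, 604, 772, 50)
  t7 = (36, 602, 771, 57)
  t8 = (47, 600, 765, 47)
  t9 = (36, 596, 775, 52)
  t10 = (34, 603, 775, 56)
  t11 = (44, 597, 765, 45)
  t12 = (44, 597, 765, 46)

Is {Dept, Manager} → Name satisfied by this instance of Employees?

Yes

(Dept=36, Manager=763): row 1 → Name = 609 ✓
(Dept=47, Manager=765): rows 2, 8 → Name = 600, 600 ✓
(Dept=45, Manager=765): rows 3, 4 → Name = 606, 606 ✓
(Dept=44, Manager=771): row 5 → Name = 610 ✓
(Dept=44, Manager=772): row 6 → Name = 604 ✓
(Dept=36, Manager=771): row 7 → Name = 602 ✓
(Dept=36, Manager=775): row 9 → Name = 596 ✓
(Dept=34, Manager=775): row 10 → Name = 603 ✓
(Dept=44, Manager=765): rows 11, 12 → Name = 597, 597 ✓
Every {Dept, Manager} value is associated with a single Name value, so {Dept, Manager} → Name holds.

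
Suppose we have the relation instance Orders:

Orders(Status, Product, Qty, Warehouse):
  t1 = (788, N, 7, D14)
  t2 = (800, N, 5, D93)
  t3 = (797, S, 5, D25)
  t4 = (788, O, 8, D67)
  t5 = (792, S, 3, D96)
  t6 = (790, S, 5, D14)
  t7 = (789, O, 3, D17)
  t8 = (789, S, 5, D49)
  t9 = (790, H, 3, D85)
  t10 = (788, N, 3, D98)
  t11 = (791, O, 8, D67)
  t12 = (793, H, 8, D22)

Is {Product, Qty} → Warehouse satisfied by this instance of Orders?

(Product=N, Qty=7): row 1 → Warehouse = D14 ✓
(Product=N, Qty=5): row 2 → Warehouse = D93 ✓
(Product=S, Qty=5): rows 3, 6, 8 → Warehouse takes values {D25, D14, D49} — violation
(Product=O, Qty=8): rows 4, 11 → Warehouse = D67, D67 ✓
(Product=S, Qty=3): row 5 → Warehouse = D96 ✓
(Product=O, Qty=3): row 7 → Warehouse = D17 ✓
(Product=H, Qty=3): row 9 → Warehouse = D85 ✓
(Product=N, Qty=3): row 10 → Warehouse = D98 ✓
(Product=H, Qty=8): row 12 → Warehouse = D22 ✓
Two rows agree on {Product, Qty} but differ on Warehouse, so {Product, Qty} → Warehouse does not hold.

No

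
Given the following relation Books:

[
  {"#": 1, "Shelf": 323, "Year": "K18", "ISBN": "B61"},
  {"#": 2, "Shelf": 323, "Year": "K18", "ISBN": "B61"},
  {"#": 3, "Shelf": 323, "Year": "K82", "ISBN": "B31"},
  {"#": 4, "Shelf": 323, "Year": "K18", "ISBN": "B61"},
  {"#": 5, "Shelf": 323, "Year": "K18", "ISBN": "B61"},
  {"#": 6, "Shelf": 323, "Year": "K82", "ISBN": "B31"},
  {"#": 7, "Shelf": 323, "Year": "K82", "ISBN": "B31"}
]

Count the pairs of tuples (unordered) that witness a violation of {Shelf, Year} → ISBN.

(Shelf=323, Year=K18): all 4 rows agree on ISBN — 0 pairs.
(Shelf=323, Year=K82): all 3 rows agree on ISBN — 0 pairs.

0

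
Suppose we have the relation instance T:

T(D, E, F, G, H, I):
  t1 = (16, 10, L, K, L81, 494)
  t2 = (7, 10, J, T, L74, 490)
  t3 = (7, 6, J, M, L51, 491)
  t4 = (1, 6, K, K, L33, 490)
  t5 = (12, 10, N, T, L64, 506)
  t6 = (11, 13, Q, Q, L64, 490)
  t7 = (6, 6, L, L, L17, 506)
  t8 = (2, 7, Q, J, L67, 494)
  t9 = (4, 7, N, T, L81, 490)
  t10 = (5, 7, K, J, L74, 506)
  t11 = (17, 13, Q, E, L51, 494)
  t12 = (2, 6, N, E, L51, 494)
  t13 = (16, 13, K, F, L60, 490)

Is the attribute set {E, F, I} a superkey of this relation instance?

All 13 rows have distinct {E, F, I} values, so {E, F, I} → (all attributes) holds and {E, F, I} is a superkey.

Yes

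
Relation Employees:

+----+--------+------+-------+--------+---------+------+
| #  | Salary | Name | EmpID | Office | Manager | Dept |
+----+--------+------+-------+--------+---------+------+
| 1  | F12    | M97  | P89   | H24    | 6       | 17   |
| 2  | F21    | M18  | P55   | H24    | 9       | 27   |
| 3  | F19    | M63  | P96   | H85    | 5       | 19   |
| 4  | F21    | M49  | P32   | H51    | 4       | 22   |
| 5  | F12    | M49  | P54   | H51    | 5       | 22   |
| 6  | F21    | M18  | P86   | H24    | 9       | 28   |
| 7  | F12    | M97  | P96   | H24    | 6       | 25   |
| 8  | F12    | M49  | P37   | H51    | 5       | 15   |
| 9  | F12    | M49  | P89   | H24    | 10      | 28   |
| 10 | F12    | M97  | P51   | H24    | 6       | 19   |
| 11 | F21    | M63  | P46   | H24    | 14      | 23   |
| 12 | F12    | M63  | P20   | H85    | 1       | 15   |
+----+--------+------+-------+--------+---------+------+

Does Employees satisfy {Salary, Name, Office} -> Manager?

Yes

(Salary=F12, Name=M97, Office=H24): rows 1, 7, 10 → Manager = 6, 6, 6 ✓
(Salary=F21, Name=M18, Office=H24): rows 2, 6 → Manager = 9, 9 ✓
(Salary=F19, Name=M63, Office=H85): row 3 → Manager = 5 ✓
(Salary=F21, Name=M49, Office=H51): row 4 → Manager = 4 ✓
(Salary=F12, Name=M49, Office=H51): rows 5, 8 → Manager = 5, 5 ✓
(Salary=F12, Name=M49, Office=H24): row 9 → Manager = 10 ✓
(Salary=F21, Name=M63, Office=H24): row 11 → Manager = 14 ✓
(Salary=F12, Name=M63, Office=H85): row 12 → Manager = 1 ✓
Every {Salary, Name, Office} value is associated with a single Manager value, so {Salary, Name, Office} -> Manager holds.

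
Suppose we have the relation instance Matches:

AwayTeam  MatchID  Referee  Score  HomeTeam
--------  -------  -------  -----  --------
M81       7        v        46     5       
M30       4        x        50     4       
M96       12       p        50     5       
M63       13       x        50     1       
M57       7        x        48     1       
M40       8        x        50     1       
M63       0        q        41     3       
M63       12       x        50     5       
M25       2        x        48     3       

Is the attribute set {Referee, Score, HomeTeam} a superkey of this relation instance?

No

Two distinct rows share (Referee=x, Score=50, HomeTeam=1), so {Referee, Score, HomeTeam} does not determine every attribute — not a superkey.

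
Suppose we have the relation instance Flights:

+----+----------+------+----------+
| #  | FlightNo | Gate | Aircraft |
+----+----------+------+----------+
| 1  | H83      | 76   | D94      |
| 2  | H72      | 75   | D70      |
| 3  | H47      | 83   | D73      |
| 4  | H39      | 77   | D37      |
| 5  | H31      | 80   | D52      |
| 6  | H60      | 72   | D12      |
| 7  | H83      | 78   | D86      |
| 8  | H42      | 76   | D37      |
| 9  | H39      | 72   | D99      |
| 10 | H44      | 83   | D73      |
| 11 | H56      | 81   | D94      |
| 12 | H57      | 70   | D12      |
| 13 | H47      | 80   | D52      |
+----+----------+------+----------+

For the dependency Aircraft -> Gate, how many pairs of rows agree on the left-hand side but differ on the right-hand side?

Aircraft=D94: violating pairs (1,11) — 1 pair.
Aircraft=D73: all 2 rows agree on Gate — 0 pairs.
Aircraft=D37: violating pairs (4,8) — 1 pair.
Aircraft=D52: all 2 rows agree on Gate — 0 pairs.
Aircraft=D12: violating pairs (6,12) — 1 pair.

3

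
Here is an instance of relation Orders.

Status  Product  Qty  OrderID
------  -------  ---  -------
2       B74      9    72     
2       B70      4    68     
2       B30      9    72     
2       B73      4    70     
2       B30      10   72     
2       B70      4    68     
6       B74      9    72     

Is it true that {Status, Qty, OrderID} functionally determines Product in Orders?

(Status=2, Qty=9, OrderID=72): 2 rows → Product takes values {B74, B30} — violation
(Status=2, Qty=4, OrderID=68): 2 rows → Product = B70, B70 ✓
(Status=2, Qty=4, OrderID=70): 1 row → Product = B73 ✓
(Status=2, Qty=10, OrderID=72): 1 row → Product = B30 ✓
(Status=6, Qty=9, OrderID=72): 1 row → Product = B74 ✓
Two rows agree on {Status, Qty, OrderID} but differ on Product, so {Status, Qty, OrderID} → Product does not hold.

No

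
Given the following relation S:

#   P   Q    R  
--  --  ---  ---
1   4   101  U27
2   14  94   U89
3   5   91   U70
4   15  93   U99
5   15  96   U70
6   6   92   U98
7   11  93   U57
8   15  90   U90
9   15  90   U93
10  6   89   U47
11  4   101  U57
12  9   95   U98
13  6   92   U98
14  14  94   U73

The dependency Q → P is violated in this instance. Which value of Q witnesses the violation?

93

Q=101: rows 1, 11 → P = 4, 4 ✓
Q=94: rows 2, 14 → P = 14, 14 ✓
Q=91: row 3 → P = 5 ✓
Q=93: rows 4, 7 → P takes values {15, 11} — violation
Q=96: row 5 → P = 15 ✓
Q=92: rows 6, 13 → P = 6, 6 ✓
Q=90: rows 8, 9 → P = 15, 15 ✓
Q=89: row 10 → P = 6 ✓
Q=95: row 12 → P = 9 ✓
The only Q value with inconsistent P is Q=93.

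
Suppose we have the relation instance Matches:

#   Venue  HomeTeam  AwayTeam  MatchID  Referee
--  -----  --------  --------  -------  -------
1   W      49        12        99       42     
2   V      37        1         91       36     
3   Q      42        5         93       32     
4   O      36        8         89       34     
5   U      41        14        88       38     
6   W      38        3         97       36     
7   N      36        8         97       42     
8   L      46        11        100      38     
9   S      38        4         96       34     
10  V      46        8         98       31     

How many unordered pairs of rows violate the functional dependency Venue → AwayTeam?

2

Venue=W: violating pairs (1,6) — 1 pair.
Venue=V: violating pairs (2,10) — 1 pair.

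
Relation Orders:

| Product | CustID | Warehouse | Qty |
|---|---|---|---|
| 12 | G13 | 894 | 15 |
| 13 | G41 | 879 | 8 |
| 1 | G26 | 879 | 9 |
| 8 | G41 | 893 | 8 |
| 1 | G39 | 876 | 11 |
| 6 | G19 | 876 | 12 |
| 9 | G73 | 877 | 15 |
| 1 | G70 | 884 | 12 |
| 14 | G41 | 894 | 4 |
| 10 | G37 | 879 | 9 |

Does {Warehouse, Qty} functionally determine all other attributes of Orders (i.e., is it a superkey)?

No

Two distinct rows share (Warehouse=879, Qty=9), so {Warehouse, Qty} does not determine every attribute — not a superkey.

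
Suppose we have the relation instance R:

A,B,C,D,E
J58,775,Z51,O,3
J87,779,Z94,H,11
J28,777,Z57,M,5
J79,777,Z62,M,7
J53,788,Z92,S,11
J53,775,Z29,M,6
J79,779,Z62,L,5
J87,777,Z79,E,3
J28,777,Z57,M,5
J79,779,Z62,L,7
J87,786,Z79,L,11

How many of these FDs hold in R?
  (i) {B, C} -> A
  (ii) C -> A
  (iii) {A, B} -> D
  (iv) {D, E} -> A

(i) {B, C} -> A: every LHS value maps to a single RHS value — holds.
(ii) C -> A: every LHS value maps to a single RHS value — holds.
(iii) {A, B} -> D: every LHS value maps to a single RHS value — holds.
(iv) {D, E} -> A: every LHS value maps to a single RHS value — holds.
4 of the 4 dependencies hold.

4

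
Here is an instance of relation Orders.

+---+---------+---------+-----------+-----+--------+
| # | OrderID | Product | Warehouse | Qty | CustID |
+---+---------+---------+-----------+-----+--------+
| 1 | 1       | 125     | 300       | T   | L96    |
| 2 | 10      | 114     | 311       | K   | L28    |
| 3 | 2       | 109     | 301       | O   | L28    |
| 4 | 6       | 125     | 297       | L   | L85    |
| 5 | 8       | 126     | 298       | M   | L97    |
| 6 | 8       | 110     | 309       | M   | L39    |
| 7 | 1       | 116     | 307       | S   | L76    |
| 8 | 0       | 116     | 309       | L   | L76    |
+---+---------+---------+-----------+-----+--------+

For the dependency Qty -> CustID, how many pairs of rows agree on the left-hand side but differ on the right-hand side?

Qty=L: violating pairs (4,8) — 1 pair.
Qty=M: violating pairs (5,6) — 1 pair.

2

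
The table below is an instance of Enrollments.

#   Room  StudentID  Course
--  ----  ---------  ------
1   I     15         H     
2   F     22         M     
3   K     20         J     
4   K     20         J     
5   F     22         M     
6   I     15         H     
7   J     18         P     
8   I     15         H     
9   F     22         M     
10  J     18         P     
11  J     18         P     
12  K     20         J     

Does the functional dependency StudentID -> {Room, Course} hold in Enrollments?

Yes

StudentID=15: rows 1, 6, 8 → {Room,Course} = (I, H), (I, H), (I, H) ✓
StudentID=22: rows 2, 5, 9 → {Room,Course} = (F, M), (F, M), (F, M) ✓
StudentID=20: rows 3, 4, 12 → {Room,Course} = (K, J), (K, J), (K, J) ✓
StudentID=18: rows 7, 10, 11 → {Room,Course} = (J, P), (J, P), (J, P) ✓
Every StudentID value is associated with a single {Room, Course} value, so StudentID -> {Room, Course} holds.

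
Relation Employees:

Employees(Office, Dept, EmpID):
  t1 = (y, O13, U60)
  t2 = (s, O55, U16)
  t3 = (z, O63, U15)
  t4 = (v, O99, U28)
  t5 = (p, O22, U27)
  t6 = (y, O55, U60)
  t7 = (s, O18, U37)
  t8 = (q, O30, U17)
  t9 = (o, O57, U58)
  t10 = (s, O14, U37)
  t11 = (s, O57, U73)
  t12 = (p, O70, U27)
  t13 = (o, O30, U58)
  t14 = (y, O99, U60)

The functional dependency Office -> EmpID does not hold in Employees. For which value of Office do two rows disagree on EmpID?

s

Office=y: rows 1, 6, 14 → EmpID = U60, U60, U60 ✓
Office=s: rows 2, 7, 10, 11 → EmpID takes values {U16, U37, U73} — violation
Office=z: row 3 → EmpID = U15 ✓
Office=v: row 4 → EmpID = U28 ✓
Office=p: rows 5, 12 → EmpID = U27, U27 ✓
Office=q: row 8 → EmpID = U17 ✓
Office=o: rows 9, 13 → EmpID = U58, U58 ✓
The only Office value with inconsistent EmpID is Office=s.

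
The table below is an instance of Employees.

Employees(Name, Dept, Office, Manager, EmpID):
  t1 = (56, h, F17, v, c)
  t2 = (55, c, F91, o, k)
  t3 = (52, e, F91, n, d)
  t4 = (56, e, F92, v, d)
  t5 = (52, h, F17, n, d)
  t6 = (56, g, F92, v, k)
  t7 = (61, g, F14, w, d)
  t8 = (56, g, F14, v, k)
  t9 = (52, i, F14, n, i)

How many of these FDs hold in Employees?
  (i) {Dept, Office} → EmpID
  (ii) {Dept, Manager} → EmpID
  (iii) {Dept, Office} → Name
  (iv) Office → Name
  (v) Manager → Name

(i) {Dept, Office} → EmpID: (Dept=h, Office=F17): rows 1, 5 → EmpID takes values {c, d} — violation; (Dept=g, Office=F14): rows 7, 8 → EmpID takes values {d, k} — violation — fails.
(ii) {Dept, Manager} → EmpID: every LHS value maps to a single RHS value — holds.
(iii) {Dept, Office} → Name: (Dept=h, Office=F17): rows 1, 5 → Name takes values {56, 52} — violation; (Dept=g, Office=F14): rows 7, 8 → Name takes values {61, 56} — violation — fails.
(iv) Office → Name: Office=F17: rows 1, 5 → Name takes values {56, 52} — violation; Office=F91: rows 2, 3 → Name takes values {55, 52} — violation; Office=F14: rows 7, 8, 9 → Name takes values {61, 56, 52} — violation — fails.
(v) Manager → Name: every LHS value maps to a single RHS value — holds.
2 of the 5 dependencies hold.

2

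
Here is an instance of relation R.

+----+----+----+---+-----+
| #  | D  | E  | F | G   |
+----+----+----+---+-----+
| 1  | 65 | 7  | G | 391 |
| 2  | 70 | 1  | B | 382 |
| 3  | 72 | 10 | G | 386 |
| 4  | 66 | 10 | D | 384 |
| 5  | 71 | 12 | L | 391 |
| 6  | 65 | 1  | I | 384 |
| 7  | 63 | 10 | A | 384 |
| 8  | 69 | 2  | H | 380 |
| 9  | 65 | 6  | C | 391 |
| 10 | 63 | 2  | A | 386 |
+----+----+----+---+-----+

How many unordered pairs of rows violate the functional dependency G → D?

6

G=391: violating pairs (1,5), (5,9) — 2 pairs.
G=386: violating pairs (3,10) — 1 pair.
G=384: violating pairs (4,6), (4,7), (6,7) — 3 pairs.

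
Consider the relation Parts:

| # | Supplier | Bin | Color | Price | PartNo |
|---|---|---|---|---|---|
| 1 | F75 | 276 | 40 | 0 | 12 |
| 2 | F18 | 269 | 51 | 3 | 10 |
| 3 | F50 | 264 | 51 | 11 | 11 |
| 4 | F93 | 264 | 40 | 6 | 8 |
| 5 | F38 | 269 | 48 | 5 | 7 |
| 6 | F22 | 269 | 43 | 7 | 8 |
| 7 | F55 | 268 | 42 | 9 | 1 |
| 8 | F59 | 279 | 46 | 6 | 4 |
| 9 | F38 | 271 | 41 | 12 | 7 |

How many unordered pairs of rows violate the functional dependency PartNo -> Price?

2

PartNo=8: violating pairs (4,6) — 1 pair.
PartNo=7: violating pairs (5,9) — 1 pair.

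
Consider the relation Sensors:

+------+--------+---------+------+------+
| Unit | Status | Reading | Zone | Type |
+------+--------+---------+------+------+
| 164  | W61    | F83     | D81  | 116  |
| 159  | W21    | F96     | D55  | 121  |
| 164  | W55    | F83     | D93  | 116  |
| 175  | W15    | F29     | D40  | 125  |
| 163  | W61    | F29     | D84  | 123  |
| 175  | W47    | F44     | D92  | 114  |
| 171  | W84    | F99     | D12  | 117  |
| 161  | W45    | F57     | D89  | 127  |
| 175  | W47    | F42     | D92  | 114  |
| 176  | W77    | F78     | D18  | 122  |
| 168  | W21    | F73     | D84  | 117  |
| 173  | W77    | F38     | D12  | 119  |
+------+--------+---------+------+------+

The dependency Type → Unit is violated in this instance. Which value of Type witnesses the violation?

Type=116: 2 rows → Unit = 164, 164 ✓
Type=121: 1 row → Unit = 159 ✓
Type=125: 1 row → Unit = 175 ✓
Type=123: 1 row → Unit = 163 ✓
Type=114: 2 rows → Unit = 175, 175 ✓
Type=117: 2 rows → Unit takes values {171, 168} — violation
Type=127: 1 row → Unit = 161 ✓
Type=122: 1 row → Unit = 176 ✓
Type=119: 1 row → Unit = 173 ✓
The only Type value with inconsistent Unit is Type=117.

117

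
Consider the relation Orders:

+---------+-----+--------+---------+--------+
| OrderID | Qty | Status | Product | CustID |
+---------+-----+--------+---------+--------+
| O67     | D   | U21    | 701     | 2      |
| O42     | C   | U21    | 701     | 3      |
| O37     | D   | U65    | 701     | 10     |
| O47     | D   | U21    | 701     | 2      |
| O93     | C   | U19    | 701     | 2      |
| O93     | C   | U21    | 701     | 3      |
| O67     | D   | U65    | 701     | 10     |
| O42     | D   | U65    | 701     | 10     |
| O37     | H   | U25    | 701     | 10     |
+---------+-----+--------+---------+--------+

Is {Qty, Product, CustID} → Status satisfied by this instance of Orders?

Yes

(Qty=D, Product=701, CustID=2): 2 rows → Status = U21, U21 ✓
(Qty=C, Product=701, CustID=3): 2 rows → Status = U21, U21 ✓
(Qty=D, Product=701, CustID=10): 3 rows → Status = U65, U65, U65 ✓
(Qty=C, Product=701, CustID=2): 1 row → Status = U19 ✓
(Qty=H, Product=701, CustID=10): 1 row → Status = U25 ✓
Every {Qty, Product, CustID} value is associated with a single Status value, so {Qty, Product, CustID} → Status holds.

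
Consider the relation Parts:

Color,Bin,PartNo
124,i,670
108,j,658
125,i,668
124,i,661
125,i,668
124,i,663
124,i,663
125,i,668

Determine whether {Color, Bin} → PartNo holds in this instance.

(Color=124, Bin=i): 4 rows → PartNo takes values {670, 661, 663} — violation
(Color=108, Bin=j): 1 row → PartNo = 658 ✓
(Color=125, Bin=i): 3 rows → PartNo = 668, 668, 668 ✓
Two rows agree on {Color, Bin} but differ on PartNo, so {Color, Bin} → PartNo does not hold.

No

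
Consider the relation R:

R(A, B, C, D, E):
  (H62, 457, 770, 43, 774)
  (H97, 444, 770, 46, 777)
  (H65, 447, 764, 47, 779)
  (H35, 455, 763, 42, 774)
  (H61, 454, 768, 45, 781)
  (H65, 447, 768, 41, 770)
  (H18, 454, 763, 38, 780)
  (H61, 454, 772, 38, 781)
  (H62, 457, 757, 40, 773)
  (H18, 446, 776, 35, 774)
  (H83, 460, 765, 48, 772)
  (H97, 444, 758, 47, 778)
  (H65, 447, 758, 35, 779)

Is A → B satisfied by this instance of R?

No

A=H62: 2 rows → B = 457, 457 ✓
A=H97: 2 rows → B = 444, 444 ✓
A=H65: 3 rows → B = 447, 447, 447 ✓
A=H35: 1 row → B = 455 ✓
A=H61: 2 rows → B = 454, 454 ✓
A=H18: 2 rows → B takes values {454, 446} — violation
A=H83: 1 row → B = 460 ✓
Two rows agree on A but differ on B, so A → B does not hold.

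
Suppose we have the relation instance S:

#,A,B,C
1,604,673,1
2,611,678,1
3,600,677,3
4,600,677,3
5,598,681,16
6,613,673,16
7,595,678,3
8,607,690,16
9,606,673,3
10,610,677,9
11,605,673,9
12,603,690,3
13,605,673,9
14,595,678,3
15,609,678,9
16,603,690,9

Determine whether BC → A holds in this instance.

(B=673, C=1): row 1 → A = 604 ✓
(B=678, C=1): row 2 → A = 611 ✓
(B=677, C=3): rows 3, 4 → A = 600, 600 ✓
(B=681, C=16): row 5 → A = 598 ✓
(B=673, C=16): row 6 → A = 613 ✓
(B=678, C=3): rows 7, 14 → A = 595, 595 ✓
(B=690, C=16): row 8 → A = 607 ✓
(B=673, C=3): row 9 → A = 606 ✓
(B=677, C=9): row 10 → A = 610 ✓
(B=673, C=9): rows 11, 13 → A = 605, 605 ✓
(B=690, C=3): row 12 → A = 603 ✓
(B=678, C=9): row 15 → A = 609 ✓
(B=690, C=9): row 16 → A = 603 ✓
Every BC value is associated with a single A value, so BC → A holds.

Yes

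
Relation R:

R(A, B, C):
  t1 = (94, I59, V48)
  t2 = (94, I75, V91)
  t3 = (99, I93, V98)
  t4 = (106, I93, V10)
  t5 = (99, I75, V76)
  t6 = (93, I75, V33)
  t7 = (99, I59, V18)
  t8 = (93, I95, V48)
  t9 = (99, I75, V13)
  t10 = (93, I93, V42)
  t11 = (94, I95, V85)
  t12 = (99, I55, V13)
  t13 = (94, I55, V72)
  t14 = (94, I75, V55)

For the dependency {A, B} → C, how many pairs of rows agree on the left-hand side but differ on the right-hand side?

2

(A=94, B=I75): violating pairs (2,14) — 1 pair.
(A=99, B=I75): violating pairs (5,9) — 1 pair.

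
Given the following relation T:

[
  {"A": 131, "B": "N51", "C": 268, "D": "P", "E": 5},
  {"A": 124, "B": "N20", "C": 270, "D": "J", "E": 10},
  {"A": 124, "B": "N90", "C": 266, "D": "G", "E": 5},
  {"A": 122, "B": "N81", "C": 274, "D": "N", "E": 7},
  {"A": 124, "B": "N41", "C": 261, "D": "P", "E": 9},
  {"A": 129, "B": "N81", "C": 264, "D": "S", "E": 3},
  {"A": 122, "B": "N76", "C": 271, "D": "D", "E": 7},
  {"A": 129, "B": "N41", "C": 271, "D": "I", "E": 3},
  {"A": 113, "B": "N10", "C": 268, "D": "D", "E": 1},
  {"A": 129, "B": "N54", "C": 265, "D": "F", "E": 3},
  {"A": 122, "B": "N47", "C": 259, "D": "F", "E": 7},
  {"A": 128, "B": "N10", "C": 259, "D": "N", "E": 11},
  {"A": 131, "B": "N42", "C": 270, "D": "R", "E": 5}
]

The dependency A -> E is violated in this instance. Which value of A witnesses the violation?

A=131: 2 rows → E = 5, 5 ✓
A=124: 3 rows → E takes values {10, 5, 9} — violation
A=122: 3 rows → E = 7, 7, 7 ✓
A=129: 3 rows → E = 3, 3, 3 ✓
A=113: 1 row → E = 1 ✓
A=128: 1 row → E = 11 ✓
The only A value with inconsistent E is A=124.

124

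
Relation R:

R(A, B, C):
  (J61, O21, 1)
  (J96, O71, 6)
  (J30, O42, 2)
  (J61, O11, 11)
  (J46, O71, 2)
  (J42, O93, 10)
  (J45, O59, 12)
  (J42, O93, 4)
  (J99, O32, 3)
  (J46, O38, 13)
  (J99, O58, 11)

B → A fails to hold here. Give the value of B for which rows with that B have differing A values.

B=O21: 1 row → A = J61 ✓
B=O71: 2 rows → A takes values {J96, J46} — violation
B=O42: 1 row → A = J30 ✓
B=O11: 1 row → A = J61 ✓
B=O93: 2 rows → A = J42, J42 ✓
B=O59: 1 row → A = J45 ✓
B=O32: 1 row → A = J99 ✓
B=O38: 1 row → A = J46 ✓
B=O58: 1 row → A = J99 ✓
The only B value with inconsistent A is B=O71.

O71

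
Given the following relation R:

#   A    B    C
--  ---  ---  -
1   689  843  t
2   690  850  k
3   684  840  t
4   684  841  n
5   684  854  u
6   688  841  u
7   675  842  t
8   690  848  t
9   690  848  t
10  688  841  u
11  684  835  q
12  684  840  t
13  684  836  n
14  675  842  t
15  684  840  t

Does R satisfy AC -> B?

(A=689, C=t): row 1 → B = 843 ✓
(A=690, C=k): row 2 → B = 850 ✓
(A=684, C=t): rows 3, 12, 15 → B = 840, 840, 840 ✓
(A=684, C=n): rows 4, 13 → B takes values {841, 836} — violation
(A=684, C=u): row 5 → B = 854 ✓
(A=688, C=u): rows 6, 10 → B = 841, 841 ✓
(A=675, C=t): rows 7, 14 → B = 842, 842 ✓
(A=690, C=t): rows 8, 9 → B = 848, 848 ✓
(A=684, C=q): row 11 → B = 835 ✓
Two rows agree on AC but differ on B, so AC -> B does not hold.

No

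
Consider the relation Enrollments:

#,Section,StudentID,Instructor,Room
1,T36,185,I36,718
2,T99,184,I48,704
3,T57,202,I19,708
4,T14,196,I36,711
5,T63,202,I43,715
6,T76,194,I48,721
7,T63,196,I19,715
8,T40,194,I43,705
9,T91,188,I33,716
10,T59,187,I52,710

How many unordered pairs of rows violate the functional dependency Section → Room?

Section=T63: all 2 rows agree on Room — 0 pairs.

0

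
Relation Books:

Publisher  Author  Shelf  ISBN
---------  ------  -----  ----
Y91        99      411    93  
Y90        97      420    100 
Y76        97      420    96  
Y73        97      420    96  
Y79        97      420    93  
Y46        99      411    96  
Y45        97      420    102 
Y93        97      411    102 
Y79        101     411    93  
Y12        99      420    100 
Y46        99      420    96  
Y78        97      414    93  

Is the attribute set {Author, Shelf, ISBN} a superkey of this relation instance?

No

Two distinct rows share (Author=97, Shelf=420, ISBN=96), so {Author, Shelf, ISBN} does not determine every attribute — not a superkey.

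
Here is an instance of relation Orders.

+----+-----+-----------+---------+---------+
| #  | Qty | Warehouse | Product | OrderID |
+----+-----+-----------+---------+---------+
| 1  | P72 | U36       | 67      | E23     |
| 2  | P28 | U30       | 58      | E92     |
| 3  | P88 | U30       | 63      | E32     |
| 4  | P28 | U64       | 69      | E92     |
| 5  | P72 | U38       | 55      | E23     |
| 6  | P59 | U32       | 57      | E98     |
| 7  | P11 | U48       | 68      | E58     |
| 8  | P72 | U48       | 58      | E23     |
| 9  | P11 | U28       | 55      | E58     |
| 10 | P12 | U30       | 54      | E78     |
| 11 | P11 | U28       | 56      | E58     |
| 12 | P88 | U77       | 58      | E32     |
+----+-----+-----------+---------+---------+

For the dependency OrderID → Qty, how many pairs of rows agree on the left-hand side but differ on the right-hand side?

0

OrderID=E23: all 3 rows agree on Qty — 0 pairs.
OrderID=E92: all 2 rows agree on Qty — 0 pairs.
OrderID=E32: all 2 rows agree on Qty — 0 pairs.
OrderID=E58: all 3 rows agree on Qty — 0 pairs.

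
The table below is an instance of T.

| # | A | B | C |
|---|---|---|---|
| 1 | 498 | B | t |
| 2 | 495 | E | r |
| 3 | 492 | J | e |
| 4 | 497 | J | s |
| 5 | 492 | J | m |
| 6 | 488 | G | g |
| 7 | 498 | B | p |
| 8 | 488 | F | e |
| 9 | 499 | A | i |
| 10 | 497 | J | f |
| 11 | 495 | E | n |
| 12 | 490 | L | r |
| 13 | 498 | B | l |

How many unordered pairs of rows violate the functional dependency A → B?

1

A=498: all 3 rows agree on B — 0 pairs.
A=495: all 2 rows agree on B — 0 pairs.
A=492: all 2 rows agree on B — 0 pairs.
A=497: all 2 rows agree on B — 0 pairs.
A=488: violating pairs (6,8) — 1 pair.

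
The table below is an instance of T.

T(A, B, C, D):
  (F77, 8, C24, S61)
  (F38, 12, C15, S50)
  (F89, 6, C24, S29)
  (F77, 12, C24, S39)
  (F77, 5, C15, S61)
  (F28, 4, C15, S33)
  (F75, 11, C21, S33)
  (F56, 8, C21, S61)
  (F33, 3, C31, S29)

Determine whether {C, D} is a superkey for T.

Yes

All 9 rows have distinct {C, D} values, so {C, D} → (all attributes) holds and {C, D} is a superkey.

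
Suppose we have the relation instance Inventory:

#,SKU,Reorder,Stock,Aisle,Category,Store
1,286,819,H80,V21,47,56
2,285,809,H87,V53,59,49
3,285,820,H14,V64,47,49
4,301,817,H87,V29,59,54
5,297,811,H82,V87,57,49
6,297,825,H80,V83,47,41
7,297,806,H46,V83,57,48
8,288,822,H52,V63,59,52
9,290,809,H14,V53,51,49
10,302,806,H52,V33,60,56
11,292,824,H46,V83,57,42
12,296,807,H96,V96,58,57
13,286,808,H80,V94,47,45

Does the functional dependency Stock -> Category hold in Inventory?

No

Stock=H80: rows 1, 6, 13 → Category = 47, 47, 47 ✓
Stock=H87: rows 2, 4 → Category = 59, 59 ✓
Stock=H14: rows 3, 9 → Category takes values {47, 51} — violation
Stock=H82: row 5 → Category = 57 ✓
Stock=H46: rows 7, 11 → Category = 57, 57 ✓
Stock=H52: rows 8, 10 → Category takes values {59, 60} — violation
Stock=H96: row 12 → Category = 58 ✓
Two rows agree on Stock but differ on Category, so Stock -> Category does not hold.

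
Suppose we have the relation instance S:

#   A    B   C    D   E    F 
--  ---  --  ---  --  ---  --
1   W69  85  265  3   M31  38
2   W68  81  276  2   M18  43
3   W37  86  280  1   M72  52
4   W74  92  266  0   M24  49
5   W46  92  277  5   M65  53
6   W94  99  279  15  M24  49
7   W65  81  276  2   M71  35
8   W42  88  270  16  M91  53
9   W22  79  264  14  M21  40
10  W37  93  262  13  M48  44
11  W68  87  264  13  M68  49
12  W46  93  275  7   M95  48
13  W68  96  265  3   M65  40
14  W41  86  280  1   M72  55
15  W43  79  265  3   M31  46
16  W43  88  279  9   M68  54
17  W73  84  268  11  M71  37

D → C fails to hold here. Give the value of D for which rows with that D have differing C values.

D=3: rows 1, 13, 15 → C = 265, 265, 265 ✓
D=2: rows 2, 7 → C = 276, 276 ✓
D=1: rows 3, 14 → C = 280, 280 ✓
D=0: row 4 → C = 266 ✓
D=5: row 5 → C = 277 ✓
D=15: row 6 → C = 279 ✓
D=16: row 8 → C = 270 ✓
D=14: row 9 → C = 264 ✓
D=13: rows 10, 11 → C takes values {262, 264} — violation
D=7: row 12 → C = 275 ✓
D=9: row 16 → C = 279 ✓
D=11: row 17 → C = 268 ✓
The only D value with inconsistent C is D=13.

13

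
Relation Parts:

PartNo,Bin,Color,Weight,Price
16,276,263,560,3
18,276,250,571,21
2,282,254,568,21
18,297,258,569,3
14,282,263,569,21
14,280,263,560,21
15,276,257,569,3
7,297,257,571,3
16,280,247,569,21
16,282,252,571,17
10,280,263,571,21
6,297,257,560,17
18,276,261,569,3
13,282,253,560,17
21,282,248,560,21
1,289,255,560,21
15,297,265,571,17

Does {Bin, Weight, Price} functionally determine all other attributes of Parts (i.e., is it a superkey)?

Two distinct rows share (Bin=276, Weight=569, Price=3), so {Bin, Weight, Price} does not determine every attribute — not a superkey.

No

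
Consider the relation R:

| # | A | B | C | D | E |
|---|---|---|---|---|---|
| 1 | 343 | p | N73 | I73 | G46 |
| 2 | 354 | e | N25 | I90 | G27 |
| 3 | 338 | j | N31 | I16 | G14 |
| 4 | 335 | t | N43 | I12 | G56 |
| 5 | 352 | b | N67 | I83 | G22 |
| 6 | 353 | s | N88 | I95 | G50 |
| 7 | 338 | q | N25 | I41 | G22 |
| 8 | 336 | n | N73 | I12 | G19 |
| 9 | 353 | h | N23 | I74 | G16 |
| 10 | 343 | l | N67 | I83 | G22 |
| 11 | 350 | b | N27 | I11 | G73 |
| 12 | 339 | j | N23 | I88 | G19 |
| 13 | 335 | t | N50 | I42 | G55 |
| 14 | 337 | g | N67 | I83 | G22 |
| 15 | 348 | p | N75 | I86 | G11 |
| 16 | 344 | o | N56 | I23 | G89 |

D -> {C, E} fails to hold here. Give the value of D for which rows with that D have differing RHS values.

I12

D=I73: row 1 → {C,E} = (N73, G46) ✓
D=I90: row 2 → {C,E} = (N25, G27) ✓
D=I16: row 3 → {C,E} = (N31, G14) ✓
D=I12: rows 4, 8 → {C,E} takes values {(N43, G56), (N73, G19)} — violation
D=I83: rows 5, 10, 14 → {C,E} = (N67, G22), (N67, G22), (N67, G22) ✓
D=I95: row 6 → {C,E} = (N88, G50) ✓
D=I41: row 7 → {C,E} = (N25, G22) ✓
D=I74: row 9 → {C,E} = (N23, G16) ✓
D=I11: row 11 → {C,E} = (N27, G73) ✓
D=I88: row 12 → {C,E} = (N23, G19) ✓
D=I42: row 13 → {C,E} = (N50, G55) ✓
D=I86: row 15 → {C,E} = (N75, G11) ✓
D=I23: row 16 → {C,E} = (N56, G89) ✓
The only D value with inconsistent RHS is D=I12.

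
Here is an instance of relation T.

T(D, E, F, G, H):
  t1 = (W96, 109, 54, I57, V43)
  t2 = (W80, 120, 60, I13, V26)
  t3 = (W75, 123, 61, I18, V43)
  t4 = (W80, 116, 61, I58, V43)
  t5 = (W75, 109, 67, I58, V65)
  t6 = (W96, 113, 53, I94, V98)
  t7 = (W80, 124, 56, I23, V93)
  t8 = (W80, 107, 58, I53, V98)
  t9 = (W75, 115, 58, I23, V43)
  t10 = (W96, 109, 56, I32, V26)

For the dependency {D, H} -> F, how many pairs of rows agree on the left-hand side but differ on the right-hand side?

1

(D=W75, H=V43): violating pairs (3,9) — 1 pair.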